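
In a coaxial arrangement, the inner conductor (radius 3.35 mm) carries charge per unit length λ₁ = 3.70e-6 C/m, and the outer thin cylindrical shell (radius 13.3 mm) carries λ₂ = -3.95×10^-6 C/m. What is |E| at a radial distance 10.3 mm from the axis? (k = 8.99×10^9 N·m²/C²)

Choose a coaxial cylinder of radius r = 10.3 mm (arbitrary length L) as the Gaussian surface (between the conductors, 3.35 mm < r < 13.3 mm).
The shell at 13.3 mm lies outside the Gaussian surface, so λ_enc = λ₁ = 3.70e-6 C/m.
Since E is radial and uniform over the curved surface, Φ = E·2πrL = Q_enc/ε₀ = λ_enc L/ε₀.
E = 2k|λ_enc|/r = 2(8.99×10^9)(3.70×10^-6)/(0.0103) = 6.46×10^6 N/C.

|E| = 6.46e6 N/C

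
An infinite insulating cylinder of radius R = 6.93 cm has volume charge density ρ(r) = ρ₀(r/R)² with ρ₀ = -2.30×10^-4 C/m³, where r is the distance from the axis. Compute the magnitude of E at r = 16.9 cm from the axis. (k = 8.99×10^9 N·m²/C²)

By cylindrical symmetry E is radial; use a coaxial Gaussian cylinder of radius 16.9 cm and length L (r > R, full charge per length enclosed).
λ_enc = 2π ∫₀^R ρ₀(r'/R)^2 r' dr' = 2πρ₀R²/4 = -1.735×10^-6 C/m.
Since E is radial and uniform over the curved surface, Φ = E·2πrL = Q_enc/ε₀ = λ_enc L/ε₀.
E = 2k|λ_enc|/r = 2(8.99×10^9)(1.735×10^-6)/(0.169) = 1.85×10^5 N/C.

|E| ≈ 1.85e5 V/m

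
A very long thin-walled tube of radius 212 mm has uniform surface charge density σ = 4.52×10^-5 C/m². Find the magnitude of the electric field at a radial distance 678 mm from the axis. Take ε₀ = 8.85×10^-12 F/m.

|E| = 1.60e6 N/C

Take a coaxial cylindrical Gaussian surface of radius r = 678 mm and length L (r > 212 mm).
The whole shell is enclosed: λ_enc = σ·2πR = (4.52×10^-5)·2π·(0.212) = 6.021×10^-5 C/m.
Applying ∮E·dA = Q_enc/ε₀ with the end caps contributing no flux:
E = |λ_enc|/(2πε₀r) = (6.021e-5)/(2π·8.85×10^-12·0.678) = 1.60e6 N/C.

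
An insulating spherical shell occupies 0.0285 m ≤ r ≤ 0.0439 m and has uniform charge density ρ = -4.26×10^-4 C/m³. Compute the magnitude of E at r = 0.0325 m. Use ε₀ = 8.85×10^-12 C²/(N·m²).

Use a concentric Gaussian sphere at r = 0.0325 m (within the shell material, 0.0285 m < r < 0.0439 m).
Enclosed charge is the volume from a to r: Q_enc = (4π/3)ρ(r³ − a³) = -1.995e-8 C.
Since E is radial and uniform over the Gaussian sphere, Φ = E·4πr² = Q_enc/ε₀.
E = |Q_enc|/(4πε₀r²) = (1.995e-8)/(4π·8.85×10^-12·(0.0325)²) = 1.70e5 N/C.

|E| = 1.70e5 V/m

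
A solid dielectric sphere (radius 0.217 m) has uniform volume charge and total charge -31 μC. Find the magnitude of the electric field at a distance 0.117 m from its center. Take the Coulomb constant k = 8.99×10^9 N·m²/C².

Symmetry ⇒ E = E(r) r̂. Gaussian sphere of radius r = 0.117 m (r < R).
Only the charge within r is enclosed: Q_enc = Q·(r/R)³ = (-31 μC)·(0.117 m/0.217 m)³ = -4.859×10^-6 C.
Since E is radial and uniform over the Gaussian sphere, Φ = E·4πr² = Q_enc/ε₀.
E = k|Q_enc|/r² = (8.99×10^9)(4.859×10^-6)/(0.117)² = 3.19×10^6 N/C.

E ≈ 3.19×10^6 V/m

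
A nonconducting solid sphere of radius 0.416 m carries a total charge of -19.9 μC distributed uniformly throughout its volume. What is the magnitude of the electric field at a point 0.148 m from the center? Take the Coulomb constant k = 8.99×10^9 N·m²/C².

Use a concentric Gaussian sphere at r = 0.148 m (r < R).
Only the charge within r is enclosed: Q_enc = Q·(r/R)³ = (-19.9 μC)·(0.148 m/0.416 m)³ = -8.961×10^-7 C.
By Gauss's law, ∮E·dA = E·4πr² = Q_enc/ε₀.
E = k|Q_enc|/r² = (8.99×10^9)(8.961×10^-7)/(0.148)² = 3.68×10^5 N/C.

3.68×10^5 N/C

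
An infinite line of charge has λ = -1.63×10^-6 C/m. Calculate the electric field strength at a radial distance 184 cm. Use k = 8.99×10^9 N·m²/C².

1.59×10^4 N/C

By cylindrical symmetry E is radial; use a coaxial Gaussian cylinder of radius 184 cm and length L.
Q_enc = λL, so λ_enc = -1.63×10^-6 C/m.
Gauss's law: E·2πrL = λ_enc L/ε₀.
E = 2k|λ_enc|/r = 2(8.99×10^9)(1.63×10^-6)/(1.84) = 1.59×10^4 N/C.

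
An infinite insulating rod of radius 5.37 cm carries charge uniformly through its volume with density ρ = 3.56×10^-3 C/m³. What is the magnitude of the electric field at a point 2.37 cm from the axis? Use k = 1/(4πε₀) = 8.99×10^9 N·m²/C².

By cylindrical symmetry E is radial; use a coaxial Gaussian cylinder of radius 2.37 cm and length L (r < R).
Charge inside radius r per length L is ρ·πr²·L, so λ_enc = ρπr² = 6.282×10^-6 C/m.
By Gauss's law (flux through the curved wall only), E·2πrL = λ_enc L/ε₀.
E = 2k|λ_enc|/r = 2(8.99×10^9)(6.282×10^-6)/(0.0237) = 4.77×10^6 N/C.

|E| = 4.77e6 V/m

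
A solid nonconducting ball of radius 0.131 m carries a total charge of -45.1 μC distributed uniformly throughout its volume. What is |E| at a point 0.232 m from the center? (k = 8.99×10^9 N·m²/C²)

7.53e6 V/m

By spherical symmetry E is radial; choose a Gaussian sphere of radius r = 0.232 m (r > R, so the entire charge is enclosed).
Q_enc = -45.1 μC = -4.51×10^-5 C.
By Gauss's law, ∮E·dA = E·4πr² = Q_enc/ε₀.
E = k|Q_enc|/r² = (8.99×10^9)(4.51×10^-5)/(0.232)² = 7.53e6 N/C.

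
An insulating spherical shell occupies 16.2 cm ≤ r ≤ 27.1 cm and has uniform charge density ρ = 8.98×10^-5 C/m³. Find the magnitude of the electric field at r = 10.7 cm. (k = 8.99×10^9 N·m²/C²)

E = 0

Use a concentric Gaussian sphere at r = 10.7 cm (r < 16.2 cm, inside the empty cavity).
Q_enc = 0 (all charge lies at larger r); Gauss's law gives E = 0.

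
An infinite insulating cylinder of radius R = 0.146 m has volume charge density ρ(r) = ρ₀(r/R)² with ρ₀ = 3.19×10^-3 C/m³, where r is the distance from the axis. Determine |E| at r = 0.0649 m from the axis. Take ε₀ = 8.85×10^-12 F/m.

By cylindrical symmetry E is radial; use a coaxial Gaussian cylinder of radius 0.0649 m and length L (r < R).
λ_enc = ∫₀^r ρ(r')·2πr' dr' = (2πρ₀/R²)·r^4/4 = 4.17×10^-6 C/m.
Applying ∮E·dA = Q_enc/ε₀ with the end caps contributing no flux:
E = |λ_enc|/(2πε₀r) = (4.17e-6)/(2π·8.85×10^-12·0.0649) = 1.16e6 N/C.

E = 1.16e6 N/C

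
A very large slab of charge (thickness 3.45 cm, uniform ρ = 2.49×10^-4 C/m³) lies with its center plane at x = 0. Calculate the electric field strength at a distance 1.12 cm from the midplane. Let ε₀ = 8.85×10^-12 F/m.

|E| ≈ 3.15×10^5 N/C

By symmetry E is perpendicular to the slab. A Gaussian pillbox from −1.12 cm to +1.12 cm (face area A) lies entirely within the slab.
Q_enc = ρ·(2x)·A and flux = 2EA, so 2EA = 2ρxA/ε₀ ⇒ E = |ρ|x/ε₀.
E = (2.49e-4)(0.0112)/(8.85×10^-12) = 3.15×10^5 N/C.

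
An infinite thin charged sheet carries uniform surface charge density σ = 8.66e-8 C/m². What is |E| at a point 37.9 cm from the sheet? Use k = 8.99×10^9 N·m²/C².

|E| = 4.89×10^3 N/C

The symmetry is planar: E is normal to the sheet and the same magnitude on both sides. Take a pillbox straddling the sheet with end-cap area A.
Flux Φ = 2EA and Q_enc = σA, so 2EA = σA/ε₀ ⇒ E = |σ|/(2ε₀), independent of distance.
E = 2πk|σ| = 2π(8.99×10^9)(8.66×10^-8) = 4.89×10^3 N/C.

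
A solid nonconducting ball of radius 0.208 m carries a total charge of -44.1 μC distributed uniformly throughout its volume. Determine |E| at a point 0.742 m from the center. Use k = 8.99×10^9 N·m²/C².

Take a concentric spherical Gaussian surface of radius r = 0.742 m (r > R, so the entire charge is enclosed).
Q_enc = -44.1 μC = -4.41e-5 C.
Since E is radial and uniform over the Gaussian sphere, Φ = E·4πr² = Q_enc/ε₀.
E = k|Q_enc|/r² = (8.99×10^9)(4.41e-5)/(0.742)² = 7.20e5 N/C.

E ≈ 7.20e5 N/C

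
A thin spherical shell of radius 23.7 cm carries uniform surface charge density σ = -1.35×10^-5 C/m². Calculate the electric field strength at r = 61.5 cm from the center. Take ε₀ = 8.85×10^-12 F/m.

E = 2.27e5 N/C

Take a concentric spherical Gaussian surface of radius r = 61.5 cm (r > 23.7 cm).
The entire shell is enclosed: Q_enc = σ·4πR² = (-1.35×10^-5)·4π·(0.237)² = -9.529e-6 C.
Since E is radial and uniform over the Gaussian sphere, Φ = E·4πr² = Q_enc/ε₀.
E = |Q_enc|/(4πε₀r²) = (9.529×10^-6)/(4π·8.85×10^-12·(0.615)²) = 2.27e5 N/C.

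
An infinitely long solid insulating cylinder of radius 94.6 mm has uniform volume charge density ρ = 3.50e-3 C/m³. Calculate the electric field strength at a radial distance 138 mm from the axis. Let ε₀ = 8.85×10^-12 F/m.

|E| ≈ 1.28×10^7 V/m

Choose a coaxial cylinder of radius r = 138 mm (arbitrary length L) as the Gaussian surface (r > 94.6 mm, full cross-section enclosed).
λ_enc = ρ·πR² = (3.50×10^-3)π(0.0946)² = 9.84×10^-5 C/m.
By Gauss's law (flux through the curved wall only), E·2πrL = λ_enc L/ε₀.
E = |λ_enc|/(2πε₀r) = (9.84×10^-5)/(2π·8.85×10^-12·0.138) = 1.28e7 N/C.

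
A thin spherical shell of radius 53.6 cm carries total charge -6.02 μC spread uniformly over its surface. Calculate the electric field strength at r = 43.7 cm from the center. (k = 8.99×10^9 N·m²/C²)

Use a concentric Gaussian sphere at r = 43.7 cm (inside the shell, r < 53.6 cm).
All the charge is outside the Gaussian surface: Q_enc = 0, hence E = 0 everywhere inside the shell.

|E| = 0 N/C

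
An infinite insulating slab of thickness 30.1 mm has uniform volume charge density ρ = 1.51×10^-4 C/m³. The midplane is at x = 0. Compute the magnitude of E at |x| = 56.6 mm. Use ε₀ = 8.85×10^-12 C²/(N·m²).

2.57e5 N/C

The point |x| = 56.6 mm lies outside the slab (half-thickness 0.01505 m). A symmetric pillbox spanning the full slab encloses Q_enc = ρ·d·A.
Flux = 2EA ⇒ E = |ρ|d/(2ε₀), independent of distance outside.
E = (1.51e-4)(0.0301)/(2·8.85×10^-12) = 2.57×10^5 N/C.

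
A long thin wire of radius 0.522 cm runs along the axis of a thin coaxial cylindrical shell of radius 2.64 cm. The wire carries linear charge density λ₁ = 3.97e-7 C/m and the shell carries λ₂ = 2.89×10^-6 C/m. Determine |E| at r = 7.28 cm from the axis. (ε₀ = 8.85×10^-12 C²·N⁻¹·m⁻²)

By cylindrical symmetry E is radial; use a coaxial Gaussian cylinder of radius 7.28 cm and length L (r > 2.64 cm, enclosing both).
λ_enc = λ₁ + λ₂ = (3.97e-7) + (2.89×10^-6) = 3.287×10^-6 C/m.
Gauss's law: E·2πrL = λ_enc L/ε₀.
E = |λ_enc|/(2πε₀r) = (3.287×10^-6)/(2π·8.85×10^-12·0.0728) = 8.12×10^5 N/C.

E = 8.12e5 N/C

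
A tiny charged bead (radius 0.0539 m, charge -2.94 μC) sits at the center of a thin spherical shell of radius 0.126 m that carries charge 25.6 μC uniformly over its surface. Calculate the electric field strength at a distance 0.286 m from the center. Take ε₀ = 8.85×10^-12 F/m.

E ≈ 2.49×10^6 N/C

By spherical symmetry E is radial; choose a Gaussian sphere of radius r = 0.286 m (r > 0.126 m, enclosing both).
Q_enc = (-2.94 μC) + (25.6 μC) = 2.266e-5 C.
Gauss's law: E·4πr² = Q_enc/ε₀.
E = |Q_enc|/(4πε₀r²) = (2.266e-5)/(4π·8.85×10^-12·(0.286)²) = 2.49×10^6 N/C.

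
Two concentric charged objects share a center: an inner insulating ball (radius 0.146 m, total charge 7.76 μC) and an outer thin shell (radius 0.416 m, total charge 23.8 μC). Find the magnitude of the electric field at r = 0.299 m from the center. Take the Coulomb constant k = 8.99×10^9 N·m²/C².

Symmetry ⇒ E = E(r) r̂. Gaussian sphere of radius r = 0.299 m (between the bodies, 0.146 m < r < 0.416 m).
The shell at 0.416 m lies outside the Gaussian surface, so Q_enc = 7.76 μC = 7.76×10^-6 C.
Since E is radial and uniform over the Gaussian sphere, Φ = E·4πr² = Q_enc/ε₀.
E = k|Q_enc|/r² = (8.99×10^9)(7.76×10^-6)/(0.299)² = 7.80×10^5 N/C.

E = 7.80×10^5 N/C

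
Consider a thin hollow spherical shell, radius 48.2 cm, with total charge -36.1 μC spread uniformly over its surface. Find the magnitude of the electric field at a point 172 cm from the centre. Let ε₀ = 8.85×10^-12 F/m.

|E| ≈ 1.10×10^5 N/C

By spherical symmetry E is radial; choose a Gaussian sphere of radius r = 172 cm (r > 48.2 cm).
The entire shell is enclosed: Q_enc = -3.61e-5 C.
By Gauss's law, ∮E·dA = E·4πr² = Q_enc/ε₀.
E = |Q_enc|/(4πε₀r²) = (3.61e-5)/(4π·8.85×10^-12·(1.72)²) = 1.10e5 N/C.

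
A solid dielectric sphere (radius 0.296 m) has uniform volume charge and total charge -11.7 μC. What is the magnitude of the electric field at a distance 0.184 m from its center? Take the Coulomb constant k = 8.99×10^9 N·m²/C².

By spherical symmetry E is radial; choose a Gaussian sphere of radius r = 0.184 m (r < R).
For a uniform sphere the enclosed fraction is (r/R)³, so Q_enc = (-11.7 μC)(0.184/0.296)³ = -2.81e-6 C.
Gauss's law: E·4πr² = Q_enc/ε₀.
E = k|Q_enc|/r² = (8.99×10^9)(2.81×10^-6)/(0.184)² = 7.46e5 N/C.

|E| = 7.46×10^5 N/C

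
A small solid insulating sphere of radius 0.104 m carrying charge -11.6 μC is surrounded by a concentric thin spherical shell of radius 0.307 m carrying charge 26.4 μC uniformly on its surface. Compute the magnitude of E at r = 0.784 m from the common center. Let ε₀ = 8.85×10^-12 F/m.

By spherical symmetry E is radial; choose a Gaussian sphere of radius r = 0.784 m (r > 0.307 m, enclosing both).
Q_enc = (-11.6 μC) + (26.4 μC) = 1.48×10^-5 C.
Applying ∮E·dA = Q_enc/ε₀ with Φ = E(4πr²):
E = |Q_enc|/(4πε₀r²) = (1.48×10^-5)/(4π·8.85×10^-12·(0.784)²) = 2.17×10^5 N/C.

|E| = 2.17e5 V/m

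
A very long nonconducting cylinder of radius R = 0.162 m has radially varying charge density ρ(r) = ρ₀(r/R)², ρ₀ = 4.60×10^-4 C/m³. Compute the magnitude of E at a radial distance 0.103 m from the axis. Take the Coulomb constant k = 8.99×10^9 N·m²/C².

By cylindrical symmetry E is radial; use a coaxial Gaussian cylinder of radius 0.103 m and length L (r < R).
λ_enc = ∫₀^r ρ(r')·2πr' dr' = (2πρ₀/R²)·r^4/4 = 3.099e-6 C/m.
Applying ∮E·dA = Q_enc/ε₀ with the end caps contributing no flux:
E = 2k|λ_enc|/r = 2(8.99×10^9)(3.099e-6)/(0.103) = 5.41e5 N/C.

5.41×10^5 N/C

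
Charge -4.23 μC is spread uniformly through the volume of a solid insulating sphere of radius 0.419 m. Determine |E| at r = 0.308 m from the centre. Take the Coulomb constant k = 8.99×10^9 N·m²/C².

Use a concentric Gaussian sphere at r = 0.308 m (r < R).
For a uniform sphere the enclosed fraction is (r/R)³, so Q_enc = (-4.23 μC)(0.308/0.419)³ = -1.68×10^-6 C.
Since E is radial and uniform over the Gaussian sphere, Φ = E·4πr² = Q_enc/ε₀.
E = k|Q_enc|/r² = (8.99×10^9)(1.68e-6)/(0.308)² = 1.59×10^5 N/C.

E = 1.59×10^5 V/m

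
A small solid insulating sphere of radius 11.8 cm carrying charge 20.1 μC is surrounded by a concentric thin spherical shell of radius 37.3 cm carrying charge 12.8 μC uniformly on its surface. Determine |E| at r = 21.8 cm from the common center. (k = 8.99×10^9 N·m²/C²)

|E| ≈ 3.80×10^6 N/C

By spherical symmetry E is radial; choose a Gaussian sphere of radius r = 21.8 cm (between the bodies, 11.8 cm < r < 37.3 cm).
The shell at 37.3 cm lies outside the Gaussian surface, so Q_enc = 20.1 μC = 2.01×10^-5 C.
Gauss's law: E·4πr² = Q_enc/ε₀.
E = k|Q_enc|/r² = (8.99×10^9)(2.01×10^-5)/(0.218)² = 3.80×10^6 N/C.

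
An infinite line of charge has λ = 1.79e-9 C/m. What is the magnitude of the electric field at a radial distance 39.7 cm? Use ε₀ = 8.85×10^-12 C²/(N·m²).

Coaxial Gaussian cylinder, radius r = 39.7 cm, length L.
Q_enc = λL, so λ_enc = 1.79×10^-9 C/m.
Applying ∮E·dA = Q_enc/ε₀ with the end caps contributing no flux:
E = |λ_enc|/(2πε₀r) = (1.79×10^-9)/(2π·8.85×10^-12·0.397) = 81.1 N/C.

E ≈ 81.1 V/m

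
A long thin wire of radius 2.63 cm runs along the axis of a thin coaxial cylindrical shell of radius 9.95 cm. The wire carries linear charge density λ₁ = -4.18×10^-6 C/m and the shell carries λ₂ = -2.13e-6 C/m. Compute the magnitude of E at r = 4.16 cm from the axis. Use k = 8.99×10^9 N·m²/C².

By cylindrical symmetry E is radial; use a coaxial Gaussian cylinder of radius 4.16 cm and length L (between the conductors, 2.63 cm < r < 9.95 cm).
The shell at 9.95 cm lies outside the Gaussian surface, so λ_enc = λ₁ = -4.18e-6 C/m.
Since E is radial and uniform over the curved surface, Φ = E·2πrL = Q_enc/ε₀ = λ_enc L/ε₀.
E = 2k|λ_enc|/r = 2(8.99×10^9)(4.18×10^-6)/(0.0416) = 1.81×10^6 N/C.

E ≈ 1.81×10^6 N/C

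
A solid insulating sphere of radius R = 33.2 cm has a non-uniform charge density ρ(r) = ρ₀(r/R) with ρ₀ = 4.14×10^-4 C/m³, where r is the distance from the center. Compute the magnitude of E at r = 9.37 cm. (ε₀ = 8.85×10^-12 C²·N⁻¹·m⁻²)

|E| ≈ 3.09e5 N/C

Symmetry ⇒ E = E(r) r̂. Gaussian sphere of radius r = 9.37 cm (r < R).
Integrate the density: Q_enc = 4π ∫₀^r ρ₀(r'/R)^1 r'² dr' = 4πρ₀ r^4/(4·R) = 3.02×10^-7 C.
By Gauss's law, ∮E·dA = E·4πr² = Q_enc/ε₀.
E = |Q_enc|/(4πε₀r²) = (3.02e-7)/(4π·8.85×10^-12·(0.0937)²) = 3.09e5 N/C.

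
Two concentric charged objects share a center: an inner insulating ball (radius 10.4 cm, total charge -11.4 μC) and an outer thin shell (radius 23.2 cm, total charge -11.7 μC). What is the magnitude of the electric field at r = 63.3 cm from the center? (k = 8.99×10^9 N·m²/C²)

E = 5.18e5 N/C

Symmetry ⇒ E = E(r) r̂. Gaussian sphere of radius r = 63.3 cm (r > 23.2 cm, enclosing both).
Q_enc = (-11.4 μC) + (-11.7 μC) = -2.31×10^-5 C.
By Gauss's law, ∮E·dA = E·4πr² = Q_enc/ε₀.
E = k|Q_enc|/r² = (8.99×10^9)(2.31e-5)/(0.633)² = 5.18×10^5 N/C.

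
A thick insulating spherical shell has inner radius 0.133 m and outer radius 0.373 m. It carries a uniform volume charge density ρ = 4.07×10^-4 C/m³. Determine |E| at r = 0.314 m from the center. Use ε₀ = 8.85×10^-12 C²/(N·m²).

E ≈ 4.45×10^6 N/C

Symmetry ⇒ E = E(r) r̂. Gaussian sphere of radius r = 0.314 m (within the shell material, 0.133 m < r < 0.373 m).
Enclosed charge is the volume from a to r: Q_enc = (4π/3)ρ(r³ − a³) = 4.877e-5 C.
Since E is radial and uniform over the Gaussian sphere, Φ = E·4πr² = Q_enc/ε₀.
E = |Q_enc|/(4πε₀r²) = (4.877×10^-5)/(4π·8.85×10^-12·(0.314)²) = 4.45×10^6 N/C.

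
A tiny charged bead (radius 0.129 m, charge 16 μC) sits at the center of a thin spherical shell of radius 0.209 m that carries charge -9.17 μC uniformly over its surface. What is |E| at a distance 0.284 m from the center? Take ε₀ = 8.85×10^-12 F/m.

E ≈ 7.61×10^5 V/m

Symmetry ⇒ E = E(r) r̂. Gaussian sphere of radius r = 0.284 m (r > 0.209 m, enclosing both).
Q_enc = (16 μC) + (-9.17 μC) = 6.83×10^-6 C.
Since E is radial and uniform over the Gaussian sphere, Φ = E·4πr² = Q_enc/ε₀.
E = |Q_enc|/(4πε₀r²) = (6.83×10^-6)/(4π·8.85×10^-12·(0.284)²) = 7.61×10^5 N/C.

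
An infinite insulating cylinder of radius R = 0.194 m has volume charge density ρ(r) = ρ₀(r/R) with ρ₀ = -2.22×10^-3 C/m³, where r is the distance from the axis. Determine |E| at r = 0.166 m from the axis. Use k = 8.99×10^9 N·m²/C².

E ≈ 1.19×10^7 V/m

Choose a coaxial cylinder of radius r = 0.166 m (arbitrary length L) as the Gaussian surface (r < R).
λ_enc = ∫₀^r ρ(r')·2πr' dr' = (2πρ₀/R)·r^3/3 = -1.096×10^-4 C/m.
Applying ∮E·dA = Q_enc/ε₀ with the end caps contributing no flux:
E = 2k|λ_enc|/r = 2(8.99×10^9)(1.096×10^-4)/(0.166) = 1.19×10^7 N/C.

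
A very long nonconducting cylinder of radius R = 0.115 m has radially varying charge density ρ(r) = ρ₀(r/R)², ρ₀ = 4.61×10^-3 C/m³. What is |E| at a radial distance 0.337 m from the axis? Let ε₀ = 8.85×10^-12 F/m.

E ≈ 5.11×10^6 N/C

By cylindrical symmetry E is radial; use a coaxial Gaussian cylinder of radius 0.337 m and length L (r > R, full charge per length enclosed).
λ_enc = 2π ∫₀^R ρ₀(r'/R)^2 r' dr' = 2πρ₀R²/4 = 9.577e-5 C/m.
Applying ∮E·dA = Q_enc/ε₀ with the end caps contributing no flux:
E = |λ_enc|/(2πε₀r) = (9.577×10^-5)/(2π·8.85×10^-12·0.337) = 5.11×10^6 N/C.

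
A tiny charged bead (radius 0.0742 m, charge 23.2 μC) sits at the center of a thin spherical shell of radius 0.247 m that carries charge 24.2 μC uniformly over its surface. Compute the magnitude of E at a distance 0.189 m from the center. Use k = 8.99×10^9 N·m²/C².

Use a concentric Gaussian sphere at r = 0.189 m (between the bodies, 0.0742 m < r < 0.247 m).
The shell at 0.247 m lies outside the Gaussian surface, so Q_enc = 23.2 μC = 2.32e-5 C.
By Gauss's law, ∮E·dA = E·4πr² = Q_enc/ε₀.
E = k|Q_enc|/r² = (8.99×10^9)(2.32e-5)/(0.189)² = 5.84×10^6 N/C.

5.84×10^6 N/C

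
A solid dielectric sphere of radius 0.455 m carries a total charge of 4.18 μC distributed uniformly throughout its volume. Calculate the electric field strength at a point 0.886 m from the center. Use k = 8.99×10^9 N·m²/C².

Symmetry ⇒ E = E(r) r̂. Gaussian sphere of radius r = 0.886 m (r > R, so the entire charge is enclosed).
Q_enc = 4.18 μC = 4.18×10^-6 C.
Since E is radial and uniform over the Gaussian sphere, Φ = E·4πr² = Q_enc/ε₀.
E = k|Q_enc|/r² = (8.99×10^9)(4.18×10^-6)/(0.886)² = 4.79×10^4 N/C.

|E| = 4.79×10^4 V/m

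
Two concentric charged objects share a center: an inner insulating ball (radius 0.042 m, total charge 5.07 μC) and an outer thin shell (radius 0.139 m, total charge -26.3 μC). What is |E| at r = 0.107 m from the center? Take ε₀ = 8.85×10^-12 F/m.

|E| ≈ 3.98×10^6 N/C

By spherical symmetry E is radial; choose a Gaussian sphere of radius r = 0.107 m (between the bodies, 0.042 m < r < 0.139 m).
The shell at 0.139 m lies outside the Gaussian surface, so Q_enc = 5.07 μC = 5.07×10^-6 C.
By Gauss's law, ∮E·dA = E·4πr² = Q_enc/ε₀.
E = |Q_enc|/(4πε₀r²) = (5.07×10^-6)/(4π·8.85×10^-12·(0.107)²) = 3.98e6 N/C.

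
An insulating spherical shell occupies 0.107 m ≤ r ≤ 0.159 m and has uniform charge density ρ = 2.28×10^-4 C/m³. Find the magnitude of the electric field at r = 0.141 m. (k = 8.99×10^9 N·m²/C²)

By spherical symmetry E is radial; choose a Gaussian sphere of radius r = 0.141 m (within the shell material, 0.107 m < r < 0.159 m).
Enclosed charge is the volume from a to r: Q_enc = (4π/3)ρ(r³ − a³) = 1.507×10^-6 C.
Gauss's law: E·4πr² = Q_enc/ε₀.
E = k|Q_enc|/r² = (8.99×10^9)(1.507e-6)/(0.141)² = 6.82×10^5 N/C.

E = 6.82×10^5 N/C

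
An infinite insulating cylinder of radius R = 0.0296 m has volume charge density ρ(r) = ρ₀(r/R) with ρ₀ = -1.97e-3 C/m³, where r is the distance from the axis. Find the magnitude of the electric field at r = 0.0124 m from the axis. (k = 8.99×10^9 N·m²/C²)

Coaxial Gaussian cylinder, radius r = 0.0124 m, length L (r < R).
Integrating ρ over the cross-section to radius r: λ_enc = (2πρ₀/R) ∫₀^r r'^2 dr' = 2πρ₀ r^3/(3·R) = -2.658e-7 C/m.
Since E is radial and uniform over the curved surface, Φ = E·2πrL = Q_enc/ε₀ = λ_enc L/ε₀.
E = 2k|λ_enc|/r = 2(8.99×10^9)(2.658×10^-7)/(0.0124) = 3.85e5 N/C.

E = 3.85×10^5 N/C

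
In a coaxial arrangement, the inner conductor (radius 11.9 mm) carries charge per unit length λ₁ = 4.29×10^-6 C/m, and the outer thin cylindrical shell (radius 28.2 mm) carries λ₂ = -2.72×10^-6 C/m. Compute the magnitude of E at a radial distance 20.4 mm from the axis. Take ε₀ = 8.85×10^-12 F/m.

|E| ≈ 3.78e6 N/C

Coaxial Gaussian cylinder, radius r = 20.4 mm, length L (between the conductors, 11.9 mm < r < 28.2 mm).
The shell at 28.2 mm lies outside the Gaussian surface, so λ_enc = λ₁ = 4.29e-6 C/m.
Since E is radial and uniform over the curved surface, Φ = E·2πrL = Q_enc/ε₀ = λ_enc L/ε₀.
E = |λ_enc|/(2πε₀r) = (4.29×10^-6)/(2π·8.85×10^-12·0.0204) = 3.78e6 N/C.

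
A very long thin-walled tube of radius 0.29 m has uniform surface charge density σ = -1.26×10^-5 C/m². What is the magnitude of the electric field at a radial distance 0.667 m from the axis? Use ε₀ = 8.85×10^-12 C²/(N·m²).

Take a coaxial cylindrical Gaussian surface of radius r = 0.667 m and length L (r > 0.29 m).
The whole shell is enclosed: λ_enc = σ·2πR = (-1.26×10^-5)·2π·(0.29) = -2.296×10^-5 C/m.
Gauss's law: E·2πrL = λ_enc L/ε₀.
E = |λ_enc|/(2πε₀r) = (2.296×10^-5)/(2π·8.85×10^-12·0.667) = 6.19e5 N/C.

E = 6.19×10^5 N/C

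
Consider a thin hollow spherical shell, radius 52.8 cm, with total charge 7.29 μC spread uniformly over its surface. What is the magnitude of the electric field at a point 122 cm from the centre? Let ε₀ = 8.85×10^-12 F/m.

E = 4.40×10^4 N/C

Use a concentric Gaussian sphere at r = 122 cm (r > 52.8 cm).
The entire shell is enclosed: Q_enc = 7.29e-6 C.
Since E is radial and uniform over the Gaussian sphere, Φ = E·4πr² = Q_enc/ε₀.
E = |Q_enc|/(4πε₀r²) = (7.29e-6)/(4π·8.85×10^-12·(1.22)²) = 4.40e4 N/C.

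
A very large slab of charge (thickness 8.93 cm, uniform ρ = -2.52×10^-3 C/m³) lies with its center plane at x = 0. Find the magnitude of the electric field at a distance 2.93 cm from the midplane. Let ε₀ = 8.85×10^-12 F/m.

By symmetry E is perpendicular to the slab. A Gaussian pillbox from −2.93 cm to +2.93 cm (face area A) lies entirely within the slab.
Q_enc = ρ·(2x)·A and flux = 2EA, so 2EA = 2ρxA/ε₀ ⇒ E = |ρ|x/ε₀.
E = (2.52e-3)(0.0293)/(8.85×10^-12) = 8.34×10^6 N/C.

|E| ≈ 8.34e6 N/C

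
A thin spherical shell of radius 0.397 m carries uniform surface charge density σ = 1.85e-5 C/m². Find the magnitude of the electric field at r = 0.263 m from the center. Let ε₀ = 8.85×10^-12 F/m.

Symmetry ⇒ E = E(r) r̂. Gaussian sphere of radius r = 0.263 m (inside the shell, r < 0.397 m).
All the charge is outside the Gaussian surface: Q_enc = 0, hence E = 0 everywhere inside the shell.

E = 0 (no enclosed charge)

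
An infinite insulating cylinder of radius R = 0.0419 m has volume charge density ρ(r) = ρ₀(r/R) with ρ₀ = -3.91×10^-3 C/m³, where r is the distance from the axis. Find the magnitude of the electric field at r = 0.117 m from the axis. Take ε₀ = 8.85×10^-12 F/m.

Coaxial Gaussian cylinder, radius r = 0.117 m, length L (r > R, full charge per length enclosed).
λ_enc = 2π ∫₀^R ρ₀(r'/R)^1 r' dr' = 2πρ₀R²/3 = -1.438e-5 C/m.
By Gauss's law (flux through the curved wall only), E·2πrL = λ_enc L/ε₀.
E = |λ_enc|/(2πε₀r) = (1.438×10^-5)/(2π·8.85×10^-12·0.117) = 2.21×10^6 N/C.

E ≈ 2.21×10^6 V/m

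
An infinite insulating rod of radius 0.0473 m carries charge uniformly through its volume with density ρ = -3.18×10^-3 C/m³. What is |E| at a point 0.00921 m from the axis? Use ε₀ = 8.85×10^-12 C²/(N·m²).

E = 1.65×10^6 V/m

Choose a coaxial cylinder of radius r = 0.00921 m (arbitrary length L) as the Gaussian surface (r < R).
Charge inside radius r per length L is ρ·πr²·L, so λ_enc = ρπr² = -8.474×10^-7 C/m.
Since E is radial and uniform over the curved surface, Φ = E·2πrL = Q_enc/ε₀ = λ_enc L/ε₀.
E = |λ_enc|/(2πε₀r) = (8.474e-7)/(2π·8.85×10^-12·0.00921) = 1.65×10^6 N/C.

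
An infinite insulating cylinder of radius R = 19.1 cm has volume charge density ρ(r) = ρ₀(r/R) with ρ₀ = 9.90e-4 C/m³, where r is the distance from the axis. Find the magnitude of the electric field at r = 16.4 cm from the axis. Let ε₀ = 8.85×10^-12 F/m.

|E| ≈ 5.25e6 N/C

Coaxial Gaussian cylinder, radius r = 16.4 cm, length L (r < R).
λ_enc = ∫₀^r ρ(r')·2πr' dr' = (2πρ₀/R)·r^3/3 = 4.788e-5 C/m.
Since E is radial and uniform over the curved surface, Φ = E·2πrL = Q_enc/ε₀ = λ_enc L/ε₀.
E = |λ_enc|/(2πε₀r) = (4.788×10^-5)/(2π·8.85×10^-12·0.164) = 5.25×10^6 N/C.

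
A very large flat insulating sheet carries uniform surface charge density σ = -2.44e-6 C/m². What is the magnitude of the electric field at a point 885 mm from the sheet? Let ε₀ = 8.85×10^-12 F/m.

The symmetry is planar: E is normal to the sheet and the same magnitude on both sides. Take a pillbox straddling the sheet with end-cap area A.
Only the two end caps contribute flux: Φ = 2EA. With Q_enc = σA, Gauss's law gives E = |σ|/(2ε₀).
E = |σ|/(2ε₀) = (2.44×10^-6)/(2·8.85×10^-12) = 1.38e5 N/C.

E ≈ 1.38e5 N/C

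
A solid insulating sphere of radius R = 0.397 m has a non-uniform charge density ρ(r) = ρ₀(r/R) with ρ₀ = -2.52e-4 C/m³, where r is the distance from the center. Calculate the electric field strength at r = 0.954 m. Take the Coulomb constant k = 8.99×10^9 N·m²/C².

Take a concentric spherical Gaussian surface of radius r = 0.954 m (r > R, all charge enclosed).
Q_enc = 4π ∫₀^R ρ₀(r'/R)^1 r'² dr' = 4πρ₀R³/4 = -4.954e-5 C.
Applying ∮E·dA = Q_enc/ε₀ with Φ = E(4πr²):
E = k|Q_enc|/r² = (8.99×10^9)(4.954×10^-5)/(0.954)² = 4.89×10^5 N/C.

|E| ≈ 4.89×10^5 N/C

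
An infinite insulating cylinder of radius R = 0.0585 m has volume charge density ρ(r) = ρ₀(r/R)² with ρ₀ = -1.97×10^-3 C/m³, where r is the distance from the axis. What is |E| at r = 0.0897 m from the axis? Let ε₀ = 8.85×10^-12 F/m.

Coaxial Gaussian cylinder, radius r = 0.0897 m, length L (r > R, full charge per length enclosed).
λ_enc = 2π ∫₀^R ρ₀(r'/R)^2 r' dr' = 2πρ₀R²/4 = -1.059×10^-5 C/m.
Applying ∮E·dA = Q_enc/ε₀ with the end caps contributing no flux:
E = |λ_enc|/(2πε₀r) = (1.059e-5)/(2π·8.85×10^-12·0.0897) = 2.12e6 N/C.

|E| = 2.12×10^6 V/m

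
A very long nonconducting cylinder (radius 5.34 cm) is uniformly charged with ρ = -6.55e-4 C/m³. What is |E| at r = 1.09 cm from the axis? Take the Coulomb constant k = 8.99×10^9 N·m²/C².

4.03×10^5 V/m

Choose a coaxial cylinder of radius r = 1.09 cm (arbitrary length L) as the Gaussian surface (r < R).
Charge inside radius r per length L is ρ·πr²·L, so λ_enc = ρπr² = -2.445×10^-7 C/m.
Gauss's law: E·2πrL = λ_enc L/ε₀.
E = 2k|λ_enc|/r = 2(8.99×10^9)(2.445e-7)/(0.0109) = 4.03e5 N/C.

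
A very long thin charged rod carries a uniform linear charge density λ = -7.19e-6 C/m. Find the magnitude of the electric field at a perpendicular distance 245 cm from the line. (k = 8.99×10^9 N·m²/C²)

5.28e4 V/m

Take a coaxial cylindrical Gaussian surface of radius r = 245 cm and length L.
Q_enc = λL, so λ_enc = -7.19×10^-6 C/m.
Since E is radial and uniform over the curved surface, Φ = E·2πrL = Q_enc/ε₀ = λ_enc L/ε₀.
E = 2k|λ_enc|/r = 2(8.99×10^9)(7.19e-6)/(2.45) = 5.28×10^4 N/C.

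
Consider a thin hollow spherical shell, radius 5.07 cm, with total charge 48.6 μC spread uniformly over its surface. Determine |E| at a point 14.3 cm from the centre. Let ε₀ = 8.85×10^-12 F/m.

2.14×10^7 V/m

Symmetry ⇒ E = E(r) r̂. Gaussian sphere of radius r = 14.3 cm (r > 5.07 cm).
The entire shell is enclosed: Q_enc = 4.86e-5 C.
By Gauss's law, ∮E·dA = E·4πr² = Q_enc/ε₀.
E = |Q_enc|/(4πε₀r²) = (4.86×10^-5)/(4π·8.85×10^-12·(0.143)²) = 2.14×10^7 N/C.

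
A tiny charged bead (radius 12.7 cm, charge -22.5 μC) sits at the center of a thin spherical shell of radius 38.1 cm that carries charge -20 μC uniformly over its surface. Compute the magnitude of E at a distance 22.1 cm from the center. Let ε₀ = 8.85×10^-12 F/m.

By spherical symmetry E is radial; choose a Gaussian sphere of radius r = 22.1 cm (between the bodies, 12.7 cm < r < 38.1 cm).
The shell at 38.1 cm lies outside the Gaussian surface, so Q_enc = -22.5 μC = -2.25×10^-5 C.
Since E is radial and uniform over the Gaussian sphere, Φ = E·4πr² = Q_enc/ε₀.
E = |Q_enc|/(4πε₀r²) = (2.25×10^-5)/(4π·8.85×10^-12·(0.221)²) = 4.14e6 N/C.

|E| ≈ 4.14e6 N/C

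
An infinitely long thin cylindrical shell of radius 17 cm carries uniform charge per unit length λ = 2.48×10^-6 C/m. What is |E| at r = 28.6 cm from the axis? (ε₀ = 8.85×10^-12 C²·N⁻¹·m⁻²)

E = 1.56×10^5 V/m

By cylindrical symmetry E is radial; use a coaxial Gaussian cylinder of radius 28.6 cm and length L (r > 17 cm).
The full line charge is enclosed: λ_enc = 2.48×10^-6 C/m.
By Gauss's law (flux through the curved wall only), E·2πrL = λ_enc L/ε₀.
E = |λ_enc|/(2πε₀r) = (2.48×10^-6)/(2π·8.85×10^-12·0.286) = 1.56×10^5 N/C.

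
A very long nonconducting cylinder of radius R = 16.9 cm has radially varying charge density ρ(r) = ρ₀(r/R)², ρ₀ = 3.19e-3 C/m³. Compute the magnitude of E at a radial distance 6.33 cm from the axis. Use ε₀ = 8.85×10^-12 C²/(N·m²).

E = 8.00×10^5 V/m

Coaxial Gaussian cylinder, radius r = 6.33 cm, length L (r < R).
Integrating ρ over the cross-section to radius r: λ_enc = (2πρ₀/R²) ∫₀^r r'^3 dr' = 2πρ₀ r^4/(4·R²) = 2.817×10^-6 C/m.
Gauss's law: E·2πrL = λ_enc L/ε₀.
E = |λ_enc|/(2πε₀r) = (2.817×10^-6)/(2π·8.85×10^-12·0.0633) = 8.00×10^5 N/C.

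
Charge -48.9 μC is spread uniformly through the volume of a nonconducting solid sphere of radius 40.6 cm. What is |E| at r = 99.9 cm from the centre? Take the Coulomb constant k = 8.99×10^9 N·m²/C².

E ≈ 4.40×10^5 N/C

Symmetry ⇒ E = E(r) r̂. Gaussian sphere of radius r = 99.9 cm (r > R, so the entire charge is enclosed).
Q_enc = -48.9 μC = -4.89e-5 C.
Applying ∮E·dA = Q_enc/ε₀ with Φ = E(4πr²):
E = k|Q_enc|/r² = (8.99×10^9)(4.89×10^-5)/(0.999)² = 4.40e5 N/C.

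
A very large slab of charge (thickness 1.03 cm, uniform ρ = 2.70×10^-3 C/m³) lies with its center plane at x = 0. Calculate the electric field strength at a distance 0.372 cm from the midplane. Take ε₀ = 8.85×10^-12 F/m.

By symmetry E is perpendicular to the slab. A Gaussian pillbox from −0.372 cm to +0.372 cm (face area A) lies entirely within the slab.
Q_enc = ρ·(2x)·A and flux = 2EA, so 2EA = 2ρxA/ε₀ ⇒ E = |ρ|x/ε₀.
E = (2.70×10^-3)(0.00372)/(8.85×10^-12) = 1.13×10^6 N/C.

1.13×10^6 N/C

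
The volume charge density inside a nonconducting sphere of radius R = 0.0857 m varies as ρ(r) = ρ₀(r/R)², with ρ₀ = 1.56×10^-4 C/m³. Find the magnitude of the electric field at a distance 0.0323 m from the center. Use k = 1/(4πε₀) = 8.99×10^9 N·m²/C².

|E| = 1.62×10^4 V/m

Symmetry ⇒ E = E(r) r̂. Gaussian sphere of radius r = 0.0323 m (r < R).
Q_enc = ∫₀^r ρ(r')·4πr'² dr' = (4πρ₀/R²) ∫₀^r r'^4 dr' = 4πρ₀ r^5/(5·R²) = 1.877×10^-9 C.
Applying ∮E·dA = Q_enc/ε₀ with Φ = E(4πr²):
E = k|Q_enc|/r² = (8.99×10^9)(1.877×10^-9)/(0.0323)² = 1.62×10^4 N/C.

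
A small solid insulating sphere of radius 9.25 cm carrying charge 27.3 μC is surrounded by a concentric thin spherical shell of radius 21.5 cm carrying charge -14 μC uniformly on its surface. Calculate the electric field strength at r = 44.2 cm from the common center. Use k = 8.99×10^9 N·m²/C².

Symmetry ⇒ E = E(r) r̂. Gaussian sphere of radius r = 44.2 cm (r > 21.5 cm, enclosing both).
Q_enc = (27.3 μC) + (-14 μC) = 1.33×10^-5 C.
Gauss's law: E·4πr² = Q_enc/ε₀.
E = k|Q_enc|/r² = (8.99×10^9)(1.33×10^-5)/(0.442)² = 6.12e5 N/C.

6.12×10^5 N/C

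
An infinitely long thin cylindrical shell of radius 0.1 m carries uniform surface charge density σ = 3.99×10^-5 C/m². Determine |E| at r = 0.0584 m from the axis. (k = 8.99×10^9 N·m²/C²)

|E| = 0 V/m

By cylindrical symmetry E is radial; use a coaxial Gaussian cylinder of radius 0.0584 m and length L (r < 0.1 m, inside the shell).
No charge is enclosed, so Gauss's law gives E·2πrL = 0 ⇒ E = 0.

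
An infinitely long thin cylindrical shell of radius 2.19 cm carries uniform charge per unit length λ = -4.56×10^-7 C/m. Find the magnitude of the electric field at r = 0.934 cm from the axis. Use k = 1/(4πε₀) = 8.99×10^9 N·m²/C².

By cylindrical symmetry E is radial; use a coaxial Gaussian cylinder of radius 0.934 cm and length L (r < 2.19 cm, inside the shell).
All the surface charge lies outside this cylinder: Q_enc = 0, hence E = 0.

E = 0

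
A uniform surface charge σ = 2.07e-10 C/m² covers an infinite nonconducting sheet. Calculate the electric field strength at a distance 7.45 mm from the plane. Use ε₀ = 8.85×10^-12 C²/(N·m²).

E ≈ 11.7 N/C

By planar symmetry E is perpendicular to the sheet and uniform; use a Gaussian pillbox with flat faces of area A on each side of the sheet.
Flux Φ = 2EA and Q_enc = σA, so 2EA = σA/ε₀ ⇒ E = |σ|/(2ε₀), independent of distance.
E = |σ|/(2ε₀) = (2.07×10^-10)/(2·8.85×10^-12) = 11.7 N/C.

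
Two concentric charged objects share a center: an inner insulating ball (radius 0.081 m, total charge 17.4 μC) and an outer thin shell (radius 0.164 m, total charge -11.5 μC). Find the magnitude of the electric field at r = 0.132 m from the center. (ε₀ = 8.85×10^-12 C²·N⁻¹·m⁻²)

E ≈ 8.98×10^6 N/C

By spherical symmetry E is radial; choose a Gaussian sphere of radius r = 0.132 m (between the bodies, 0.081 m < r < 0.164 m).
The shell at 0.164 m lies outside the Gaussian surface, so Q_enc = 17.4 μC = 1.74×10^-5 C.
By Gauss's law, ∮E·dA = E·4πr² = Q_enc/ε₀.
E = |Q_enc|/(4πε₀r²) = (1.74e-5)/(4π·8.85×10^-12·(0.132)²) = 8.98×10^6 N/C.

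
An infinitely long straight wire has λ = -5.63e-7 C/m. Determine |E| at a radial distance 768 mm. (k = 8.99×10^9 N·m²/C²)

By cylindrical symmetry E is radial; use a coaxial Gaussian cylinder of radius 768 mm and length L.
Q_enc = λL, so λ_enc = -5.63×10^-7 C/m.
Gauss's law: E·2πrL = λ_enc L/ε₀.
E = 2k|λ_enc|/r = 2(8.99×10^9)(5.63×10^-7)/(0.768) = 1.32×10^4 N/C.

1.32e4 N/C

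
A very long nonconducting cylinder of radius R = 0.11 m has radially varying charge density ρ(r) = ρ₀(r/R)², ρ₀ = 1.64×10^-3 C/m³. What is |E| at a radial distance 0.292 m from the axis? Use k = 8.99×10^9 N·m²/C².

E = 1.92×10^6 N/C

Take a coaxial cylindrical Gaussian surface of radius r = 0.292 m and length L (r > R, full charge per length enclosed).
λ_enc = 2π ∫₀^R ρ₀(r'/R)^2 r' dr' = 2πρ₀R²/4 = 3.117×10^-5 C/m.
Gauss's law: E·2πrL = λ_enc L/ε₀.
E = 2k|λ_enc|/r = 2(8.99×10^9)(3.117×10^-5)/(0.292) = 1.92e6 N/C.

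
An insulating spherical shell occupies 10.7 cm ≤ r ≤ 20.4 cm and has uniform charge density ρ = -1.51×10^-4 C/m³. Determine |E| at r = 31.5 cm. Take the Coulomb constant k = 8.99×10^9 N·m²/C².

Take a concentric spherical Gaussian surface of radius r = 31.5 cm (r > 20.4 cm, enclosing the whole shell).
Q_enc = ρ·(4π/3)(b³ − a³) = (-1.51×10^-4)·(4π/3)·((0.204)³ − (0.107)³) = -4.595e-6 C.
Since E is radial and uniform over the Gaussian sphere, Φ = E·4πr² = Q_enc/ε₀.
E = k|Q_enc|/r² = (8.99×10^9)(4.595e-6)/(0.315)² = 4.16×10^5 N/C.

E ≈ 4.16×10^5 N/C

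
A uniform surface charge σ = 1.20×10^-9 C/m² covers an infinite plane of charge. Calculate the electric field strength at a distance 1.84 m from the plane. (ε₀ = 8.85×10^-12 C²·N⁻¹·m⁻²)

Choose a cylindrical pillbox piercing the sheet, end faces (area A) parallel to it.
Only the two end caps contribute flux: Φ = 2EA. With Q_enc = σA, Gauss's law gives E = |σ|/(2ε₀).
E = |σ|/(2ε₀) = (1.20×10^-9)/(2·8.85×10^-12) = 67.8 N/C.

E ≈ 67.8 V/m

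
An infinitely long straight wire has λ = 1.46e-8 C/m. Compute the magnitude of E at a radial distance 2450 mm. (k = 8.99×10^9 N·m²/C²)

Take a coaxial cylindrical Gaussian surface of radius r = 2450 mm and length L.
Q_enc = λL, so λ_enc = 1.46e-8 C/m.
Gauss's law: E·2πrL = λ_enc L/ε₀.
E = 2k|λ_enc|/r = 2(8.99×10^9)(1.46×10^-8)/(2.45) = 107 N/C.

E ≈ 107 V/m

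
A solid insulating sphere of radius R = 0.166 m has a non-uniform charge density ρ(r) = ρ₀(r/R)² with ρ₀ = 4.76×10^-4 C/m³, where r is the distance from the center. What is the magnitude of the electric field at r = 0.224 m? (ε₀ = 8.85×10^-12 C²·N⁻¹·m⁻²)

E = 9.81×10^5 N/C

Symmetry ⇒ E = E(r) r̂. Gaussian sphere of radius r = 0.224 m (r > R, all charge enclosed).
Q_enc = 4π ∫₀^R ρ₀(r'/R)^2 r'² dr' = 4πρ₀R³/5 = 5.472×10^-6 C.
By Gauss's law, ∮E·dA = E·4πr² = Q_enc/ε₀.
E = |Q_enc|/(4πε₀r²) = (5.472×10^-6)/(4π·8.85×10^-12·(0.224)²) = 9.81×10^5 N/C.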